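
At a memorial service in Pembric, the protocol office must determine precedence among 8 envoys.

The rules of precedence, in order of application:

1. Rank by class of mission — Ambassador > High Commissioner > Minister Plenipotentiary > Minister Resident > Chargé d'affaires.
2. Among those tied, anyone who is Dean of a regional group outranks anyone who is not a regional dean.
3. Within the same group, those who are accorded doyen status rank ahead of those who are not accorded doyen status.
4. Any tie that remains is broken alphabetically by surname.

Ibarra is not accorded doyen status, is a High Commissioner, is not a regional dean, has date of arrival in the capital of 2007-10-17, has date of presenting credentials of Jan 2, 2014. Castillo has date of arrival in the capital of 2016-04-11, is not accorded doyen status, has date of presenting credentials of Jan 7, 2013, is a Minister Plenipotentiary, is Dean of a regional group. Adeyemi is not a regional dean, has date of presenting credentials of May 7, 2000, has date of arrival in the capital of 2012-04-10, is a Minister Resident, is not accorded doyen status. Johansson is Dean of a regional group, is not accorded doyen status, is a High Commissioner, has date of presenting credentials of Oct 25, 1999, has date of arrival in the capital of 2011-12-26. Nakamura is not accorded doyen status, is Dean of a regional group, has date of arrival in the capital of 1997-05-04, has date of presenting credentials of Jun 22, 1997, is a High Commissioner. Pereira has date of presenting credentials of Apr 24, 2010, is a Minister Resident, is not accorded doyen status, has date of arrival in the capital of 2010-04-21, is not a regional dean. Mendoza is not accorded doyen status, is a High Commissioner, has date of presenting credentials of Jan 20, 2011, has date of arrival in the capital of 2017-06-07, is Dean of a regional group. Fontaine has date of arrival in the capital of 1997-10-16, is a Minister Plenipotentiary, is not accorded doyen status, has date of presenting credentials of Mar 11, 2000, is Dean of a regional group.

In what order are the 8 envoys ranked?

By class of mission: Johansson, Mendoza, Nakamura and Ibarra (High Commissioner); then Castillo and Fontaine (Minister Plenipotentiary); then Adeyemi and Pereira (Minister Resident).
Among Johansson, Mendoza, Nakamura and Ibarra, Dean of a regional group before not a regional dean: Johansson, Mendoza and Nakamura (Dean of a regional group) before Ibarra (not a regional dean).
Johansson, Mendoza and Nakamura are each not accorded doyen status, so the next rule applies.
Among Johansson, Mendoza and Nakamura, alphabetically by surname: Johansson before Mendoza before Nakamura.
Castillo and Fontaine are each Dean of a regional group, so the next rule applies.
Castillo and Fontaine are each not accorded doyen status, so the next rule applies.
Among Castillo and Fontaine, alphabetically by surname: Castillo before Fontaine.
Adeyemi and Pereira are each not a regional dean, so the next rule applies.
Adeyemi and Pereira are each not accorded doyen status, so the next rule applies.
Among Adeyemi and Pereira, alphabetically by surname: Adeyemi before Pereira.
Full order: Johansson, Mendoza, Nakamura, Ibarra, Castillo, Fontaine, Adeyemi, Pereira.

Johansson, Mendoza, Nakamura, Ibarra, Castillo, Fontaine, Adeyemi, Pereira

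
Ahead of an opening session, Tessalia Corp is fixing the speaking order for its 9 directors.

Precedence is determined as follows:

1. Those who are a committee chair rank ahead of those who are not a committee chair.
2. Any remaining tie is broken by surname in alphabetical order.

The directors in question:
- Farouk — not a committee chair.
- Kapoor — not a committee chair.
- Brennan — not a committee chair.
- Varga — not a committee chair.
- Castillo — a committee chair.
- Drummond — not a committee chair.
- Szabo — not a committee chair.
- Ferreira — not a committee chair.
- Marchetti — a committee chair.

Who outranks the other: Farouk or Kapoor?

By the first rule: Castillo and Marchetti (both a committee chair); then Brennan, Drummond, Farouk, Ferreira, Kapoor, Szabo and Varga (each not a committee chair).
Among Castillo and Marchetti, alphabetically by surname: Castillo before Marchetti.
Among Brennan, Drummond, Farouk, Ferreira, Kapoor, Szabo and Varga, alphabetically by surname: Brennan before Drummond before Farouk before Ferreira before Kapoor before Szabo before Varga.
So Farouk takes precedence.

Farouk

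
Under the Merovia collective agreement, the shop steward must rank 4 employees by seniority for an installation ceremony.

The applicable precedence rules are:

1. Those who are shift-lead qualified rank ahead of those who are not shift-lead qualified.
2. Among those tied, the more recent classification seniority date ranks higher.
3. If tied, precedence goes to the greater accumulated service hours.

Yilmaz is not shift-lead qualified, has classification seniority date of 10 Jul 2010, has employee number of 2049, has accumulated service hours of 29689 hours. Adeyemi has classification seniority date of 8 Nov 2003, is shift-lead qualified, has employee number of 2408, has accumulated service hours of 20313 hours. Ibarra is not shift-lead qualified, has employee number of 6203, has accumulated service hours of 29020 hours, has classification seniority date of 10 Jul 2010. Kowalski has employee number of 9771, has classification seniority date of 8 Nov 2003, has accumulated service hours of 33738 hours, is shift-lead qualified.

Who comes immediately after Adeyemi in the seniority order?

By the first rule: Kowalski and Adeyemi (both shift-lead qualified); then Yilmaz and Ibarra (both not shift-lead qualified).
Kowalski and Adeyemi both have classification seniority date 8 Nov 2003, so the next rule applies.
Among Kowalski and Adeyemi, by accumulated service hours (higher first): Kowalski (33738 hours) before Adeyemi (20313 hours).
Yilmaz and Ibarra both have classification seniority date 10 Jul 2010, so the next rule applies.
Among Yilmaz and Ibarra, by accumulated service hours (higher first): Yilmaz (29689 hours) before Ibarra (29020 hours).
Order: Kowalski, Adeyemi, Yilmaz, Ibarra.

Yilmaz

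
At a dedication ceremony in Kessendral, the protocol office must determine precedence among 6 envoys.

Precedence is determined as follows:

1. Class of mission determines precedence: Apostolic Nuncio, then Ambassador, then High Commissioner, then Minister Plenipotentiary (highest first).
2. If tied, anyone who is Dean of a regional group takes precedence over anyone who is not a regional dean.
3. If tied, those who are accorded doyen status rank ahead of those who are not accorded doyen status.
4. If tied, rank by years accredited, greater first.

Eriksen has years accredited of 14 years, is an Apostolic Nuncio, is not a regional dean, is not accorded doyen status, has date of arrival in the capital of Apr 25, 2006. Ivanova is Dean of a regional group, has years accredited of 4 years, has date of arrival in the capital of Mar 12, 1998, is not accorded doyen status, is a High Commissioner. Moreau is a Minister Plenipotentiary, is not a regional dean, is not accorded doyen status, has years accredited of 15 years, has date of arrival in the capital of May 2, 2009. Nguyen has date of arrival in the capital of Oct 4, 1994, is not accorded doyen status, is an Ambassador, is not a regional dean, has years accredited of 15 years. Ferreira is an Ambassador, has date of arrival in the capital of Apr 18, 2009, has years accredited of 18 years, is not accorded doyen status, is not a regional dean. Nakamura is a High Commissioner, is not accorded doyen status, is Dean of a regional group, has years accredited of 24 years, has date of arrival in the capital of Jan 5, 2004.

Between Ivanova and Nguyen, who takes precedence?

Nguyen

By class of mission: Eriksen (Apostolic Nuncio); then Ferreira and Nguyen (Ambassador); then Nakamura and Ivanova (High Commissioner); then Moreau (Minister Plenipotentiary).
Ferreira and Nguyen are each not a regional dean, so the next rule applies.
Ferreira and Nguyen are each not accorded doyen status, so the next rule applies.
Among Ferreira and Nguyen, by years accredited (higher first): Ferreira (18 years) before Nguyen (15 years).
Nakamura and Ivanova are each Dean of a regional group, so the next rule applies.
Nakamura and Ivanova are each not accorded doyen status, so the next rule applies.
Among Nakamura and Ivanova, by years accredited (higher first): Nakamura (24 years) before Ivanova (4 years).
So Nguyen takes precedence.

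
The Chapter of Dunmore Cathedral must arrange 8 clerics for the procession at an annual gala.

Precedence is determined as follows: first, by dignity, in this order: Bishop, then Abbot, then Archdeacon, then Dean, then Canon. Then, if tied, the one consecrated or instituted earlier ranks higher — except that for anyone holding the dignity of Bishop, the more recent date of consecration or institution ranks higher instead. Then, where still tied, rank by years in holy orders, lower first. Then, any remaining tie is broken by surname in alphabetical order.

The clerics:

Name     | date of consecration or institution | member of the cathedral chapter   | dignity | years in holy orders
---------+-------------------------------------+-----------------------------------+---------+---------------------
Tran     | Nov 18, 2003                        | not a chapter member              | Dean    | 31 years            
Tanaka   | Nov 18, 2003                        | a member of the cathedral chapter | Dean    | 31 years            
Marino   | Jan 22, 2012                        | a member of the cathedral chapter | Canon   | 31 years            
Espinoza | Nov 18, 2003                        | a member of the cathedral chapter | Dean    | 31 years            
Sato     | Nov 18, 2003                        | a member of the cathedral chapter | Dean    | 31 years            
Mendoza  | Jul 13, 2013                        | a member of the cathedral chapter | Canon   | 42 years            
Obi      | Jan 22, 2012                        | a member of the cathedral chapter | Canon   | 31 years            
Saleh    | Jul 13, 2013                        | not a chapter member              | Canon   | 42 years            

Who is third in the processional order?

Tanaka

By dignity: Espinoza, Sato, Tanaka and Tran (Dean); then Marino, Obi, Mendoza and Saleh (Canon).
Espinoza, Sato, Tanaka and Tran all have date of consecration or institution Nov 18, 2003, so the next rule applies.
Espinoza, Sato, Tanaka and Tran all have years in holy orders 31 years, so the next rule applies.
Among Espinoza, Sato, Tanaka and Tran, alphabetically by surname: Espinoza before Sato before Tanaka before Tran.
Among Marino, Obi, Mendoza and Saleh, by date of consecration or institution (earlier first): Marino and Obi (Jan 22, 2012) before Mendoza and Saleh (Jul 13, 2013).
Marino and Obi both have years in holy orders 31 years, so the next rule applies.
Among Marino and Obi, alphabetically by surname: Marino before Obi.
Mendoza and Saleh both have years in holy orders 42 years, so the next rule applies.
Among Mendoza and Saleh, alphabetically by surname: Mendoza before Saleh.
Order: Espinoza, Sato, Tanaka, Tran, Marino, Obi, Mendoza, Saleh.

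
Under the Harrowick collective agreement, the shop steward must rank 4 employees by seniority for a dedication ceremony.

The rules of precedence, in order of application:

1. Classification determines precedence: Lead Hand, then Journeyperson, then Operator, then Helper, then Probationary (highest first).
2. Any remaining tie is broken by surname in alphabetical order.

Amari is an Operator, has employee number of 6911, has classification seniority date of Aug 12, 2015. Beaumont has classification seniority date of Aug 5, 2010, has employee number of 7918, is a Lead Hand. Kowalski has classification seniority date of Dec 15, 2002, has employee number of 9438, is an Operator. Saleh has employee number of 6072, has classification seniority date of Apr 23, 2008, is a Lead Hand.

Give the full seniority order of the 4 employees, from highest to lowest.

Beaumont, Saleh, Amari, Kowalski

By classification: Beaumont and Saleh (Lead Hand); then Amari and Kowalski (Operator).
Among Beaumont and Saleh, alphabetically by surname: Beaumont before Saleh.
Among Amari and Kowalski, alphabetically by surname: Amari before Kowalski.
Full order: Beaumont, Saleh, Amari, Kowalski.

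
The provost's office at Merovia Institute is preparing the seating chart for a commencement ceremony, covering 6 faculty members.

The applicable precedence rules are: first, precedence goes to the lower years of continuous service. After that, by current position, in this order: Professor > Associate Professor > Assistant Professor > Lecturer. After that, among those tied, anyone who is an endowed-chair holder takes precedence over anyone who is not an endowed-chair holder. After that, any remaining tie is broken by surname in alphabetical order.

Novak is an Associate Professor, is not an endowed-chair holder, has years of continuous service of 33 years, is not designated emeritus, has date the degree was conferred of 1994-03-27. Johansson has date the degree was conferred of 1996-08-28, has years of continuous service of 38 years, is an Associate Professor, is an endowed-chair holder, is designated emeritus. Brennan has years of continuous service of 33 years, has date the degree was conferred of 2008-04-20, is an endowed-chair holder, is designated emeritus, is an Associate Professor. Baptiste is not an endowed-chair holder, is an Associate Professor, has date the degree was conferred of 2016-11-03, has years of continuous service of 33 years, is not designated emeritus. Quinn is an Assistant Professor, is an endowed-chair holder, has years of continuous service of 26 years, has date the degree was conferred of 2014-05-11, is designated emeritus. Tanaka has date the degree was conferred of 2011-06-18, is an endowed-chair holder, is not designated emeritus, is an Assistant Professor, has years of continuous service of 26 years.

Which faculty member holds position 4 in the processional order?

Baptiste

By years of continuous service (lower first): Quinn and Tanaka (both 26 years); then Brennan, Baptiste and Novak (each 33 years); then Johansson (38 years).
Quinn and Tanaka are each Assistant Professor, so the next rule applies.
Quinn and Tanaka are each an endowed-chair holder, so the next rule applies.
Among Quinn and Tanaka, alphabetically by surname: Quinn before Tanaka.
Brennan, Baptiste and Novak are each Associate Professor, so the next rule applies.
Among Brennan, Baptiste and Novak, an endowed-chair holder before not an endowed-chair holder: Brennan (an endowed-chair holder) before Baptiste and Novak (not an endowed-chair holder).
Among Baptiste and Novak, alphabetically by surname: Baptiste before Novak.
Order: Quinn, Tanaka, Brennan, Baptiste, Novak, Johansson.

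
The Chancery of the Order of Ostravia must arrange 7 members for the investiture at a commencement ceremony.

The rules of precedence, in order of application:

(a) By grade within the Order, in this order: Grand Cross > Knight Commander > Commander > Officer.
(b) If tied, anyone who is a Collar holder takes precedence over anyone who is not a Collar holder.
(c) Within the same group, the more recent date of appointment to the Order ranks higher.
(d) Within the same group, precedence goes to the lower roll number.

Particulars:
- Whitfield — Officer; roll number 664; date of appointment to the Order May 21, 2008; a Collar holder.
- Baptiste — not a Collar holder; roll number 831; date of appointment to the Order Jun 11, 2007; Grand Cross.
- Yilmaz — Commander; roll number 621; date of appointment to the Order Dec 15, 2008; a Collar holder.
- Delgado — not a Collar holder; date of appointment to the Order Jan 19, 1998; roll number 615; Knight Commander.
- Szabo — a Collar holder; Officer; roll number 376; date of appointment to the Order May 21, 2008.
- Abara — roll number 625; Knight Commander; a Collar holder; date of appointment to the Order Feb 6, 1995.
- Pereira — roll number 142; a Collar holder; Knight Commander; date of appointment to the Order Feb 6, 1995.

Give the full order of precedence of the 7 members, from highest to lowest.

Baptiste, Pereira, Abara, Delgado, Yilmaz, Szabo, Whitfield

By grade within the Order: Baptiste (Grand Cross); then Pereira, Abara and Delgado (Knight Commander); then Yilmaz (Commander); then Szabo and Whitfield (Officer).
Among Pereira, Abara and Delgado, a Collar holder before not a Collar holder: Pereira and Abara (a Collar holder) before Delgado (not a Collar holder).
Pereira and Abara both have date of appointment to the Order Feb 6, 1995, so the next rule applies.
Among Pereira and Abara, by roll number (lower first): Pereira (142) before Abara (625).
Szabo and Whitfield are each a Collar holder, so the next rule applies.
Szabo and Whitfield both have date of appointment to the Order May 21, 2008, so the next rule applies.
Among Szabo and Whitfield, by roll number (lower first): Szabo (376) before Whitfield (664).
Full order: Baptiste, Pereira, Abara, Delgado, Yilmaz, Szabo, Whitfield.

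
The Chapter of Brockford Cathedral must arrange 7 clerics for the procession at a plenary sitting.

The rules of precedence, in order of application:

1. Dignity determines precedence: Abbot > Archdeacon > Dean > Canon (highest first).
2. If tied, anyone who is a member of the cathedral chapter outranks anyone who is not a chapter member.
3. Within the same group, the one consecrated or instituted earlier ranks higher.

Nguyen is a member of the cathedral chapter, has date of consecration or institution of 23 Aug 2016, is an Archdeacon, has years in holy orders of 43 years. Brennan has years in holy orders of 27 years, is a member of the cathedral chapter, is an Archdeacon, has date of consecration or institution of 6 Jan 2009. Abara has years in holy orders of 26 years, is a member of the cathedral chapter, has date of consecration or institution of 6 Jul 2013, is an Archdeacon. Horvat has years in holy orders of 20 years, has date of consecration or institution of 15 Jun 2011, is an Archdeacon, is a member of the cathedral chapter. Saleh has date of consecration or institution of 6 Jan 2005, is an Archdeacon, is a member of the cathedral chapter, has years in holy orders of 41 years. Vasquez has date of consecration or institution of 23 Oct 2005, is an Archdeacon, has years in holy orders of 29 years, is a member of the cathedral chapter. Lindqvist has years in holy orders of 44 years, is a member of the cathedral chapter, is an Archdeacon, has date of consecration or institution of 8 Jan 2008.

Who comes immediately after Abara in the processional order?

Nguyen

By dignity: Saleh, Vasquez, Lindqvist, Brennan, Horvat, Abara and Nguyen (Archdeacon).
Saleh, Vasquez, Lindqvist, Brennan, Horvat, Abara and Nguyen are each a member of the cathedral chapter, so the next rule applies.
Among Saleh, Vasquez, Lindqvist, Brennan, Horvat, Abara and Nguyen, by date of consecration or institution (earlier first): Saleh (6 Jan 2005) before Vasquez (23 Oct 2005) before Lindqvist (8 Jan 2008) before Brennan (6 Jan 2009) before Horvat (15 Jun 2011) before Abara (6 Jul 2013) before Nguyen (23 Aug 2016).
Order: Saleh, Vasquez, Lindqvist, Brennan, Horvat, Abara, Nguyen.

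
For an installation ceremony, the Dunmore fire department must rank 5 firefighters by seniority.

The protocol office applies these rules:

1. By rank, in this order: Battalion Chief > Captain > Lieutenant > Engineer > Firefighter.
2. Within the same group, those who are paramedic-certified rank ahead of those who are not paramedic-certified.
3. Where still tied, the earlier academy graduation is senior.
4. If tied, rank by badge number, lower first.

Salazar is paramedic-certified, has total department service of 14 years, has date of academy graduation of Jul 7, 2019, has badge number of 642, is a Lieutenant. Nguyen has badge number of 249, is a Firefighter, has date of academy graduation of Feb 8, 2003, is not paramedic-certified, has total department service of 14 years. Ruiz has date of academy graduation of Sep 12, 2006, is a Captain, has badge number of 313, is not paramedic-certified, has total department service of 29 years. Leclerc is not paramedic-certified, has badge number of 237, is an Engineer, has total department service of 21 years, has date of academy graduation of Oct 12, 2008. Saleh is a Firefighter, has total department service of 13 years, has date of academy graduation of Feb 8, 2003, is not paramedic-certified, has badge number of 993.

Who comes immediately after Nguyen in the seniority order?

Saleh

By rank: Ruiz (Captain); then Salazar (Lieutenant); then Leclerc (Engineer); then Nguyen and Saleh (Firefighter).
Nguyen and Saleh are each not paramedic-certified, so the next rule applies.
Nguyen and Saleh both have date of academy graduation Feb 8, 2003, so the next rule applies.
Among Nguyen and Saleh, by badge number (lower first): Nguyen (249) before Saleh (993).
Order: Ruiz, Salazar, Leclerc, Nguyen, Saleh.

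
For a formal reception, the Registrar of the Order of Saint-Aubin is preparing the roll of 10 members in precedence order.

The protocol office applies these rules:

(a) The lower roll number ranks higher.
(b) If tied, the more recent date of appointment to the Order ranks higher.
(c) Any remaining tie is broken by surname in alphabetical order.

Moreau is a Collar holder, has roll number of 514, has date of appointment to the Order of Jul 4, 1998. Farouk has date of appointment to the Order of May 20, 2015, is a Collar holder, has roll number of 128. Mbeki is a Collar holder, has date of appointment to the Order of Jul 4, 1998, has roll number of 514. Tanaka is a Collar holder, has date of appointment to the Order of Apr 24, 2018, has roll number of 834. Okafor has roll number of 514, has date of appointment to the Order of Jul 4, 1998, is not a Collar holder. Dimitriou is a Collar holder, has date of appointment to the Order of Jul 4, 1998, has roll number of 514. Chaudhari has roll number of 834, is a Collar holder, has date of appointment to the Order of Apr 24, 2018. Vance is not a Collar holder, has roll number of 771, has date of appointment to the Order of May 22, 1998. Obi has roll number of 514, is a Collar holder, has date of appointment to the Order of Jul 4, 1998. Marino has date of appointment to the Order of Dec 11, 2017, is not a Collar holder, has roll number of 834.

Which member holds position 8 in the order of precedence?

By roll number (lower first): Farouk (128); then Dimitriou, Mbeki, Moreau, Obi and Okafor (each 514); then Vance (771); then Chaudhari, Tanaka and Marino (each 834).
Dimitriou, Mbeki, Moreau, Obi and Okafor all have date of appointment to the Order Jul 4, 1998, so the next rule applies.
Among Dimitriou, Mbeki, Moreau, Obi and Okafor, alphabetically by surname: Dimitriou before Mbeki before Moreau before Obi before Okafor.
Among Chaudhari, Tanaka and Marino, by date of appointment to the Order (later first): Chaudhari and Tanaka (Apr 24, 2018) before Marino (Dec 11, 2017).
Among Chaudhari and Tanaka, alphabetically by surname: Chaudhari before Tanaka.
Order: Farouk, Dimitriou, Mbeki, Moreau, Obi, Okafor, Vance, Chaudhari, Tanaka, Marino.

Chaudhari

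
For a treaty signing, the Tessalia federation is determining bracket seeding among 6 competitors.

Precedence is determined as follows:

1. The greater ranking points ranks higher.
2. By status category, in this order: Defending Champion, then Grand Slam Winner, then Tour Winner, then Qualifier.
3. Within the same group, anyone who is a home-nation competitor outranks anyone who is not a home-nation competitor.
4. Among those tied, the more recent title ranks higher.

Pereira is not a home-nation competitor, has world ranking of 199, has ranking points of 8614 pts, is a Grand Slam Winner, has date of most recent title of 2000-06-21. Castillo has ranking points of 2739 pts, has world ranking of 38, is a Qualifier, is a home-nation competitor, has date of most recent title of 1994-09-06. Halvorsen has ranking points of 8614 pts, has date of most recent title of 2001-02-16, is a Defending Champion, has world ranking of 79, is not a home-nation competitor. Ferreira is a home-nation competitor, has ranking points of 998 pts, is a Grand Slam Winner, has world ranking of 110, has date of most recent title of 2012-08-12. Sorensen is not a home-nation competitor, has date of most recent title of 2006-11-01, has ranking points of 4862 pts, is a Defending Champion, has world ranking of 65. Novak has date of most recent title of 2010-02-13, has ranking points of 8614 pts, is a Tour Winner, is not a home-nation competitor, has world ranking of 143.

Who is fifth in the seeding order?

Castillo

By ranking points (higher first): Halvorsen, Pereira and Novak (each 8614 pts); then Sorensen (4862 pts); then Castillo (2739 pts); then Ferreira (998 pts).
Among Halvorsen, Pereira and Novak, by status category: Halvorsen (Defending Champion) before Pereira (Grand Slam Winner) before Novak (Tour Winner).
Order: Halvorsen, Pereira, Novak, Sorensen, Castillo, Ferreira.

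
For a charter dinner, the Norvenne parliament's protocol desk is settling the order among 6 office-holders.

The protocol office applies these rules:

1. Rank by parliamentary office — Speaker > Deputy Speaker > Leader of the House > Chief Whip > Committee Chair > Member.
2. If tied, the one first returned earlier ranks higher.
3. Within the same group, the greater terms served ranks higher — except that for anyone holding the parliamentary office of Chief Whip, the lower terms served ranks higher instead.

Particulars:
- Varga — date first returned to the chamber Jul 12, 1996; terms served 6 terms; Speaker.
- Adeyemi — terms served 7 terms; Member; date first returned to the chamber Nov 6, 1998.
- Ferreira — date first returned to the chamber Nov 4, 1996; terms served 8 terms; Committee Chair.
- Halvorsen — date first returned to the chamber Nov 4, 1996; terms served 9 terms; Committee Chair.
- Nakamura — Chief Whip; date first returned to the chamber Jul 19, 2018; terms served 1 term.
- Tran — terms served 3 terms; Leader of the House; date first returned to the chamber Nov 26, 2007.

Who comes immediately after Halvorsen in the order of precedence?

Ferreira

By parliamentary office: Varga (Speaker); then Tran (Leader of the House); then Nakamura (Chief Whip); then Halvorsen and Ferreira (Committee Chair); then Adeyemi (Member).
Halvorsen and Ferreira both have date first returned to the chamber Nov 4, 1996, so the next rule applies.
Among Halvorsen and Ferreira, by terms served (higher first): Halvorsen (9 terms) before Ferreira (8 terms).
Order: Varga, Tran, Nakamura, Halvorsen, Ferreira, Adeyemi.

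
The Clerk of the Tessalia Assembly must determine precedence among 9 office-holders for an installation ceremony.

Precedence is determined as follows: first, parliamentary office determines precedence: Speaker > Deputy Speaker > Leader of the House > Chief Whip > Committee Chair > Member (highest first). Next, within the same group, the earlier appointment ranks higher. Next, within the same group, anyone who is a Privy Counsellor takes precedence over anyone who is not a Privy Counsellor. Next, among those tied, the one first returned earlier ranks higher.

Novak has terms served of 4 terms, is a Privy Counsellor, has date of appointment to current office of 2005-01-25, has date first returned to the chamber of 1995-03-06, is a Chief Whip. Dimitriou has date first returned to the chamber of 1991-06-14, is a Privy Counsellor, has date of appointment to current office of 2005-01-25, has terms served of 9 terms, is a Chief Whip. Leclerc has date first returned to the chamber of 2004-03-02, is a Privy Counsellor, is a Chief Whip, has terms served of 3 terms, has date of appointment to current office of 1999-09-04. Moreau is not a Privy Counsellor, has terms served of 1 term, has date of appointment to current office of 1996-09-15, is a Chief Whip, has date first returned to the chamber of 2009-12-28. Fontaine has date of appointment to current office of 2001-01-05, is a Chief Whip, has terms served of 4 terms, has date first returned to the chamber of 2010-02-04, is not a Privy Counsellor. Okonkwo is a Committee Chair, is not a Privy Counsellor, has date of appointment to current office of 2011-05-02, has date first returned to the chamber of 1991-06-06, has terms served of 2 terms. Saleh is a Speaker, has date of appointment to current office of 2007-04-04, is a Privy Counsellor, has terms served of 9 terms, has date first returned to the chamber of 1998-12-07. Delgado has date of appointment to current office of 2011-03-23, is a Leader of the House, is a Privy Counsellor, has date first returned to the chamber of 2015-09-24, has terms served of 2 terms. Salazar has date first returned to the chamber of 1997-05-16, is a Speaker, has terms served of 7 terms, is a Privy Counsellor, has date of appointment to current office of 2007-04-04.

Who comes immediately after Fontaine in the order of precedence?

Dimitriou

By parliamentary office: Salazar and Saleh (Speaker); then Delgado (Leader of the House); then Moreau, Leclerc, Fontaine, Dimitriou and Novak (Chief Whip); then Okonkwo (Committee Chair).
Salazar and Saleh both have date of appointment to current office 2007-04-04, so the next rule applies.
Salazar and Saleh are each a Privy Counsellor, so the next rule applies.
Among Salazar and Saleh, by date first returned to the chamber (earlier first): Salazar (1997-05-16) before Saleh (1998-12-07).
Among Moreau, Leclerc, Fontaine, Dimitriou and Novak, by date of appointment to current office (earlier first): Moreau (1996-09-15) before Leclerc (1999-09-04) before Fontaine (2001-01-05) before Dimitriou and Novak (2005-01-25).
Dimitriou and Novak are each a Privy Counsellor, so the next rule applies.
Among Dimitriou and Novak, by date first returned to the chamber (earlier first): Dimitriou (1991-06-14) before Novak (1995-03-06).
Order: Salazar, Saleh, Delgado, Moreau, Leclerc, Fontaine, Dimitriou, Novak, Okonkwo.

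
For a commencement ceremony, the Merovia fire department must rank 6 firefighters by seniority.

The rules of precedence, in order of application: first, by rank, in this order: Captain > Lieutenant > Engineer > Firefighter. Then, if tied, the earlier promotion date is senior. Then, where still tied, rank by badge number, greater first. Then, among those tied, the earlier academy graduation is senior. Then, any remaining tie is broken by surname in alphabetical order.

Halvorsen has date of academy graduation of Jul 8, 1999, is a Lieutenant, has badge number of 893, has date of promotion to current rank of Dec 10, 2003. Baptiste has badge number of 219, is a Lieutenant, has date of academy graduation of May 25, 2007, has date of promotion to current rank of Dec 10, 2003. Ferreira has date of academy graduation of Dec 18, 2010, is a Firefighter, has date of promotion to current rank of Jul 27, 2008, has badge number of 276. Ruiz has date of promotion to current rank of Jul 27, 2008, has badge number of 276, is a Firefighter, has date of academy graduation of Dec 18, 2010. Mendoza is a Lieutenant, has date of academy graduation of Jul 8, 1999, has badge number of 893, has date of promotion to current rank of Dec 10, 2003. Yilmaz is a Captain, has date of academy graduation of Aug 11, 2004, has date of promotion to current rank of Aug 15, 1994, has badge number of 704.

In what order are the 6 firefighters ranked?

By rank: Yilmaz (Captain); then Halvorsen, Mendoza and Baptiste (Lieutenant); then Ferreira and Ruiz (Firefighter).
Halvorsen, Mendoza and Baptiste all have date of promotion to current rank Dec 10, 2003, so the next rule applies.
Among Halvorsen, Mendoza and Baptiste, by badge number (higher first): Halvorsen and Mendoza (893) before Baptiste (219).
Halvorsen and Mendoza both have date of academy graduation Jul 8, 1999, so the next rule applies.
Among Halvorsen and Mendoza, alphabetically by surname: Halvorsen before Mendoza.
Ferreira and Ruiz both have date of promotion to current rank Jul 27, 2008, so the next rule applies.
Ferreira and Ruiz both have badge number 276, so the next rule applies.
Ferreira and Ruiz both have date of academy graduation Dec 18, 2010, so the next rule applies.
Among Ferreira and Ruiz, alphabetically by surname: Ferreira before Ruiz.
Full order: Yilmaz, Halvorsen, Mendoza, Baptiste, Ferreira, Ruiz.

Yilmaz, Halvorsen, Mendoza, Baptiste, Ferreira, Ruiz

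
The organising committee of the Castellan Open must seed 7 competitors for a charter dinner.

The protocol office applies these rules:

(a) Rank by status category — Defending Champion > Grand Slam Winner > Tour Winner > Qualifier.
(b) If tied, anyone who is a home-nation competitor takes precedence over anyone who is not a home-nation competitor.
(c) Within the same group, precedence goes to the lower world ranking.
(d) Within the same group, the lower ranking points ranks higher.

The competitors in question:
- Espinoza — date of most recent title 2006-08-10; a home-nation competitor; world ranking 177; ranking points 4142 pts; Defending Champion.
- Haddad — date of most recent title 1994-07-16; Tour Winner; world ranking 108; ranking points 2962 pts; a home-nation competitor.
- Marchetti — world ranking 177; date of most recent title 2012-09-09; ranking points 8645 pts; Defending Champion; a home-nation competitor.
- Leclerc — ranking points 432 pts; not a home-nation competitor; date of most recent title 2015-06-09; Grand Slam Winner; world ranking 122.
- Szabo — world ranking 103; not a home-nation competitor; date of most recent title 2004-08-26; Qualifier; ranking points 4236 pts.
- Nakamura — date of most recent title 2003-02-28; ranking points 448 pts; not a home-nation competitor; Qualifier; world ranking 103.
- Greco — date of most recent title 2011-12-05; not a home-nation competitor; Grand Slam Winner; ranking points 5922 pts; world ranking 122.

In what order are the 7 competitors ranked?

By status category: Espinoza and Marchetti (Defending Champion); then Leclerc and Greco (Grand Slam Winner); then Haddad (Tour Winner); then Nakamura and Szabo (Qualifier).
Espinoza and Marchetti are each a home-nation competitor, so the next rule applies.
Espinoza and Marchetti both have world ranking 177, so the next rule applies.
Among Espinoza and Marchetti, by ranking points (lower first): Espinoza (4142 pts) before Marchetti (8645 pts).
Leclerc and Greco are each not a home-nation competitor, so the next rule applies.
Leclerc and Greco both have world ranking 122, so the next rule applies.
Among Leclerc and Greco, by ranking points (lower first): Leclerc (432 pts) before Greco (5922 pts).
Nakamura and Szabo are each not a home-nation competitor, so the next rule applies.
Nakamura and Szabo both have world ranking 103, so the next rule applies.
Among Nakamura and Szabo, by ranking points (lower first): Nakamura (448 pts) before Szabo (4236 pts).
Full order: Espinoza, Marchetti, Leclerc, Greco, Haddad, Nakamura, Szabo.

Espinoza, Marchetti, Leclerc, Greco, Haddad, Nakamura, Szabo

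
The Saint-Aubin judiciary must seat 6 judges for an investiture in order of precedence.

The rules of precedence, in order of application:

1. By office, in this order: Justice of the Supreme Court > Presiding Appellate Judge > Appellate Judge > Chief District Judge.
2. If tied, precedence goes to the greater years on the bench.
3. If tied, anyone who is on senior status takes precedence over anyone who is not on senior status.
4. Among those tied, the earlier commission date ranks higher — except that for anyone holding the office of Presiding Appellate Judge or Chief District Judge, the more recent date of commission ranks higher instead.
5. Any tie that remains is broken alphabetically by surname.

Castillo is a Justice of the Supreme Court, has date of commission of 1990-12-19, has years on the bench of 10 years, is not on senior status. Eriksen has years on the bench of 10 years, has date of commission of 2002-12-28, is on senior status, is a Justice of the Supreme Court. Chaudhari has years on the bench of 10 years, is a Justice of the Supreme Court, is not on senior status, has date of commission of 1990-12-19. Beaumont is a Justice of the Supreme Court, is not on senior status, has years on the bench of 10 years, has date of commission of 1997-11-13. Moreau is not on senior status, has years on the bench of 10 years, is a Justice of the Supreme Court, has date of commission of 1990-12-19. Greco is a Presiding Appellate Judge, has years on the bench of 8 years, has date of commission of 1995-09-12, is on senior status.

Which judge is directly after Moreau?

By office: Eriksen, Castillo, Chaudhari, Moreau and Beaumont (Justice of the Supreme Court); then Greco (Presiding Appellate Judge).
Eriksen, Castillo, Chaudhari, Moreau and Beaumont all have years on the bench 10 years, so the next rule applies.
Among Eriksen, Castillo, Chaudhari, Moreau and Beaumont, on senior status before not on senior status: Eriksen (on senior status) before Castillo, Chaudhari, Moreau and Beaumont (not on senior status).
Among Castillo, Chaudhari, Moreau and Beaumont, by date of commission (earlier first): Castillo, Chaudhari and Moreau (1990-12-19) before Beaumont (1997-11-13).
Among Castillo, Chaudhari and Moreau, alphabetically by surname: Castillo before Chaudhari before Moreau.
Order: Eriksen, Castillo, Chaudhari, Moreau, Beaumont, Greco.

Beaumont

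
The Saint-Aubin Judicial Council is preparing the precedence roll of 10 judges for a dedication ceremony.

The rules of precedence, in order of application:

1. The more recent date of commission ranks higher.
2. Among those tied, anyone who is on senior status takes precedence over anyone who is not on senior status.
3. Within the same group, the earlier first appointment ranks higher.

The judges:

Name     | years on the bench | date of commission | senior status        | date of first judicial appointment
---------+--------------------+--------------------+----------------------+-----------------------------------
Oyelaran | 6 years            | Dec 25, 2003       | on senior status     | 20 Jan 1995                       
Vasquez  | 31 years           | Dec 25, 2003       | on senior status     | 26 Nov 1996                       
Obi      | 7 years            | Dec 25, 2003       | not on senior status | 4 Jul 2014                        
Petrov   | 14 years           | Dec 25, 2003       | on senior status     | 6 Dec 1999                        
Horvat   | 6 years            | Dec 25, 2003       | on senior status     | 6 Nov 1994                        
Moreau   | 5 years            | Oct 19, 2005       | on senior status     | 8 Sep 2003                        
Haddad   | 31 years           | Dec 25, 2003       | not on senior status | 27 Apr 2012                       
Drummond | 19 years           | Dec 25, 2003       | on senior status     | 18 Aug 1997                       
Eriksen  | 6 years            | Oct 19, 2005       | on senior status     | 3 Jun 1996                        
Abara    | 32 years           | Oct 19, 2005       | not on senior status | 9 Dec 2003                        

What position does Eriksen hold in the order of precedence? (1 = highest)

By date of commission (later first): Eriksen, Moreau and Abara (each Oct 19, 2005); then Horvat, Oyelaran, Vasquez, Drummond, Petrov, Haddad and Obi (each Dec 25, 2003).
Among Eriksen, Moreau and Abara, on senior status before not on senior status: Eriksen and Moreau (on senior status) before Abara (not on senior status).
Among Eriksen and Moreau, by date of first judicial appointment (earlier first): Eriksen (3 Jun 1996) before Moreau (8 Sep 2003).
Among Horvat, Oyelaran, Vasquez, Drummond, Petrov, Haddad and Obi, on senior status before not on senior status: Horvat, Oyelaran, Vasquez, Drummond and Petrov (on senior status) before Haddad and Obi (not on senior status).
Among Horvat, Oyelaran, Vasquez, Drummond and Petrov, by date of first judicial appointment (earlier first): Horvat (6 Nov 1994) before Oyelaran (20 Jan 1995) before Vasquez (26 Nov 1996) before Drummond (18 Aug 1997) before Petrov (6 Dec 1999).
Among Haddad and Obi, by date of first judicial appointment (earlier first): Haddad (27 Apr 2012) before Obi (4 Jul 2014).
Order: Eriksen, Moreau, Abara, Horvat, Oyelaran, Vasquez, Drummond, Petrov, Haddad, Obi. So position 1.

1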